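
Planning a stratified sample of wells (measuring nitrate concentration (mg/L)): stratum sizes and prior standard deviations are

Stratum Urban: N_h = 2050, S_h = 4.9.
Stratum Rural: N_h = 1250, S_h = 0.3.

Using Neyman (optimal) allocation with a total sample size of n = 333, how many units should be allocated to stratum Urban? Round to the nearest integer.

321

Neyman allocation: n_h = n · N_h S_h / Σ N_i S_i, with n = 333.
  stratum Urban: N_h·S_h = 2050·4.9 = 10045.00
  stratum Rural: N_h·S_h = 1250·0.3 = 375.00
Σ N_h S_h = 10420.00
n for stratum Urban = 333·10045.00/10420.00 = 321.016 → 321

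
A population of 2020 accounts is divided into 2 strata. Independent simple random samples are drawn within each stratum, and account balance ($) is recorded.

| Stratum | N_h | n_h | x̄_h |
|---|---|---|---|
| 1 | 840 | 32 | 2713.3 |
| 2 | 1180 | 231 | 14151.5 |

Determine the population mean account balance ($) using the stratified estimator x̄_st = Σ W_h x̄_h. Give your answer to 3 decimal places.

x̄_st ≈ 9395.021

N = Σ N_h = 2020. Stratum weights W_h = N_h/N.
x̄_st = (840·2713.3 + 1180·14151.5) / 2020 = 9395.02079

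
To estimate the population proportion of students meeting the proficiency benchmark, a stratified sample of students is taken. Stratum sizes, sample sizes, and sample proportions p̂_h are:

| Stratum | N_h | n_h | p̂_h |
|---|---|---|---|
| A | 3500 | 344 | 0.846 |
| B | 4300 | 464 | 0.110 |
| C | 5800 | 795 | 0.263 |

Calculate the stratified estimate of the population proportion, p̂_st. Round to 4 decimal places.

N = 13600; stratum weights W_h = N_h/N.
p̂_st = Σ W_h p̂_h = (3500·0.846 + 4300·0.110 + 5800·0.263)/13600 = 0.36466

p̂_st ≈ 0.3647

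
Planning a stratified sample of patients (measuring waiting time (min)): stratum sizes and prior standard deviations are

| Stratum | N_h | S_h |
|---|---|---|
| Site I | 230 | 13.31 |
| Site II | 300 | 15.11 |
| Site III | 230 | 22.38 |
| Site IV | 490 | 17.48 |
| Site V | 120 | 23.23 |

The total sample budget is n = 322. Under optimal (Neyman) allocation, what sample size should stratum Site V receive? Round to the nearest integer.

Neyman allocation: n_h = n · N_h S_h / Σ N_i S_i, with n = 322.
  stratum Site I: N_h·S_h = 230·13.31 = 3061.30
  stratum Site II: N_h·S_h = 300·15.11 = 4533.00
  stratum Site III: N_h·S_h = 230·22.38 = 5147.40
  stratum Site IV: N_h·S_h = 490·17.48 = 8565.20
  stratum Site V: N_h·S_h = 120·23.23 = 2787.60
Σ N_h S_h = 24094.50
n for stratum Site V = 322·2787.60/24094.50 = 37.254 → 37

37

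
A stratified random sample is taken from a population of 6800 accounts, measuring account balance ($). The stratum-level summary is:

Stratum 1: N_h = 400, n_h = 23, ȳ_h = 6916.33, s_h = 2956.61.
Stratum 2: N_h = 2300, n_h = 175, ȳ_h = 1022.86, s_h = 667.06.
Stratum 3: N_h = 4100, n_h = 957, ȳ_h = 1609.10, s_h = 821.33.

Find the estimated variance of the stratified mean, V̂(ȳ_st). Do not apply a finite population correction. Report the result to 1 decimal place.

V̂(ȳ_st) = Σ W_h² s_h²/n_h, with W_h = N_h/N and N = 6800:
  stratum 1: (400/6800)²·2956.61²/23 = 1315.11
  stratum 2: (2300/6800)²·667.06²/175 = 290.891
  stratum 3: (4100/6800)²·821.33²/957 = 256.256
V̂(ȳ_st) = 1862.26

V̂(ȳ_st) ≈ 1862.3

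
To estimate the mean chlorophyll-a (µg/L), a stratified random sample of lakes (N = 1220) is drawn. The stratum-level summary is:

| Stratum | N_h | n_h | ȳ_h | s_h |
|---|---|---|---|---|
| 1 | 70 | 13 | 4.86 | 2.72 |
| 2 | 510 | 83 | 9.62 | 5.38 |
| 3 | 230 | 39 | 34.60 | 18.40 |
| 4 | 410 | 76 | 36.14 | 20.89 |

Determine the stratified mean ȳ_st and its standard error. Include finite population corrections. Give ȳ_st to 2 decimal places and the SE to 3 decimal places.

ȳ_st ≈ 22.97, SE ≈ 0.915

ȳ_st = Σ W_h ȳ_h = (70·4.86 + 510·9.62 + 230·34.60 + 410·36.14)/1220 = 22.96869
V̂(ȳ_st) = Σ W_h² (1 − n_h/N_h) s_h²/n_h, with W_h = N_h/N and N = 1220:
  stratum 1: (70/1220)²·(1 − 13/70)·2.72²/13 = 0.00152562
  stratum 2: (510/1220)²·(1 − 83/510)·5.38²/83 = 0.0510229
  stratum 3: (230/1220)²·(1 − 39/230)·18.40²/39 = 0.25622
  stratum 4: (410/1220)²·(1 − 76/410)·20.89²/76 = 0.528292
V̂(ȳ_st) = 0.83706
SE(ȳ_st) = √0.83706 = 0.91491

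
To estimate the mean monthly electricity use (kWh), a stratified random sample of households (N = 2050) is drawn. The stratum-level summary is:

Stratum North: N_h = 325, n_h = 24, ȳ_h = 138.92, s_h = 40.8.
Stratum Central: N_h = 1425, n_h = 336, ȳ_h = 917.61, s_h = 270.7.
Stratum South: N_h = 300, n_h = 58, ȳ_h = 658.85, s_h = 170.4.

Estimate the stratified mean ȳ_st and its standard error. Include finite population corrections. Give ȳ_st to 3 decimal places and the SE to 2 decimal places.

ȳ_st = Σ W_h ȳ_h = (325·138.92 + 1425·917.61 + 300·658.85)/2050 = 756.29183
V̂(ȳ_st) = Σ W_h² (1 − n_h/N_h) s_h²/n_h, with W_h = N_h/N and N = 2050:
  stratum North: (325/2050)²·(1 − 24/325)·40.8²/24 = 1.61455
  stratum Central: (1425/2050)²·(1 − 336/1425)·270.7²/336 = 80.5327
  stratum South: (300/2050)²·(1 − 58/300)·170.4²/58 = 8.64849
V̂(ȳ_st) = 90.7957
SE(ȳ_st) = √90.7957 = 9.52868

ȳ_st ≈ 756.292, SE ≈ 9.53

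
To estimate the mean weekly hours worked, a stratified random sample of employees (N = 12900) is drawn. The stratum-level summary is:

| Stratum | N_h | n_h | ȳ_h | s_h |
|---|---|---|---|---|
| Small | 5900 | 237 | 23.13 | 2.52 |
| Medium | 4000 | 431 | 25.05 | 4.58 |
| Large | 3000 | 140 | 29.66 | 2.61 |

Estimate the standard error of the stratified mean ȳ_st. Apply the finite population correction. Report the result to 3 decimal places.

SE(ȳ_st) ≈ 0.110

V̂(ȳ_st) = Σ W_h² (1 − n_h/N_h) s_h²/n_h, with W_h = N_h/N and N = 12900:
  stratum Small: (5900/12900)²·(1 − 237/5900)·2.52²/237 = 0.00537987
  stratum Medium: (4000/12900)²·(1 − 431/4000)·4.58²/431 = 0.00417523
  stratum Large: (3000/12900)²·(1 − 140/3000)·2.61²/140 = 0.00250877
V̂(ȳ_st) = 0.0120639
SE(ȳ_st) = √0.0120639 = 0.109836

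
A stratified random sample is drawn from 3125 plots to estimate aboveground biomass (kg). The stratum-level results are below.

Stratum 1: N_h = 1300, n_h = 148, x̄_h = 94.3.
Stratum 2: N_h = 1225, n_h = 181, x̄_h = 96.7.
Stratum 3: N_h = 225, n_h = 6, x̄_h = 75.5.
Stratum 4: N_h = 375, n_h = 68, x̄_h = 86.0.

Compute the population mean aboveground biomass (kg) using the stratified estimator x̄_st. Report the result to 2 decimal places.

N = Σ N_h = 3125. Stratum weights W_h = N_h/N.
x̄_st = (1300·94.3 + 1225·96.7 + 225·75.5 + 375·86.0) / 3125 = 92.8912

x̄_st ≈ 92.89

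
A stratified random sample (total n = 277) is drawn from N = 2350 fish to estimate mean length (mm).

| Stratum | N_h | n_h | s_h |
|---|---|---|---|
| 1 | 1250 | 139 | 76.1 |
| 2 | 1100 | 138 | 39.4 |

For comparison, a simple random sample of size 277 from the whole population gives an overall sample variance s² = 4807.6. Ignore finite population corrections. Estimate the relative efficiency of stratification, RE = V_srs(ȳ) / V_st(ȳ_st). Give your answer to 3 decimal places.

V̂(ȳ_st) = Σ W_h² s_h²/n_h, with W_h = N_h/N and N = 2350:
  stratum 1: (1250/2350)²·76.1²/139 = 11.788
  stratum 2: (1100/2350)²·39.4²/138 = 2.46469
V_st = 14.2527
V_srs = s²/n = 4807.6/277 = 17.356
Relative efficiency = V_srs / V_st = 17.356/14.2527 = 1.2177

RE ≈ 1.218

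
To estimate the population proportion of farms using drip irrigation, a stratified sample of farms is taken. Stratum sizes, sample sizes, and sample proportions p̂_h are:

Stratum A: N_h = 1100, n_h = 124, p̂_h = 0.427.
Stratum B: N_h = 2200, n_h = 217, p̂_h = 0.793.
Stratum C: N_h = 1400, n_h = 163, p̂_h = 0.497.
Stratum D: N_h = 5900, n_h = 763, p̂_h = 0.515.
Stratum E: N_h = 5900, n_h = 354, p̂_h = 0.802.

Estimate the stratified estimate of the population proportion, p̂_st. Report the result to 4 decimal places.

N = 16500; stratum weights W_h = N_h/N.
p̂_st = Σ W_h p̂_h = (1100·0.427 + 2200·0.793 + 1400·0.497 + 5900·0.515 + 5900·0.802)/16500 = 0.64730

p̂_st ≈ 0.6473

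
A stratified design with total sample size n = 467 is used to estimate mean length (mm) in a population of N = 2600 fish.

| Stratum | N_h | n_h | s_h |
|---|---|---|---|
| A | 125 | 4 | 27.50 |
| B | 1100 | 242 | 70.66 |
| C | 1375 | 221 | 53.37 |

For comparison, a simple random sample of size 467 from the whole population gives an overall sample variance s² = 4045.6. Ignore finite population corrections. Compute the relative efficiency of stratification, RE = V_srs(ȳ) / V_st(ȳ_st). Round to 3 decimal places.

V̂(ȳ_st) = Σ W_h² s_h²/n_h, with W_h = N_h/N and N = 2600:
  stratum A: (125/2600)²·27.50²/4 = 0.436997
  stratum B: (1100/2600)²·70.66²/242 = 3.69293
  stratum C: (1375/2600)²·53.37²/221 = 3.60463
V_st = 7.73455
V_srs = s²/n = 4045.6/467 = 8.66296
Relative efficiency = V_srs / V_st = 8.66296/7.73455 = 1.1200

RE ≈ 1.120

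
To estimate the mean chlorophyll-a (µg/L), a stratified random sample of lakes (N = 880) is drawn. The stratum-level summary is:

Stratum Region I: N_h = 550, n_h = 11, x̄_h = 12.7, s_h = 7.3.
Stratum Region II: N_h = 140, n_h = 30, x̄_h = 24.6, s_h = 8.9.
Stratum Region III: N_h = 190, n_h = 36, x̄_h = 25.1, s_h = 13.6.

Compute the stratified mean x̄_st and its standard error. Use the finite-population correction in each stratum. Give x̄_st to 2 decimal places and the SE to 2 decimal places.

x̄_st ≈ 17.27, SE ≈ 1.45

x̄_st = Σ W_h x̄_h = (550·12.7 + 140·24.6 + 190·25.1)/880 = 17.27045
V̂(x̄_st) = Σ W_h² (1 − n_h/N_h) s_h²/n_h, with W_h = N_h/N and N = 880:
  stratum Region I: (550/880)²·(1 − 11/550)·7.3²/11 = 1.85455
  stratum Region II: (140/880)²·(1 − 30/140)·8.9²/30 = 0.0525066
  stratum Region III: (190/880)²·(1 − 36/190)·13.6²/36 = 0.194126
V̂(x̄_st) = 2.10119
SE(x̄_st) = √2.10119 = 1.44955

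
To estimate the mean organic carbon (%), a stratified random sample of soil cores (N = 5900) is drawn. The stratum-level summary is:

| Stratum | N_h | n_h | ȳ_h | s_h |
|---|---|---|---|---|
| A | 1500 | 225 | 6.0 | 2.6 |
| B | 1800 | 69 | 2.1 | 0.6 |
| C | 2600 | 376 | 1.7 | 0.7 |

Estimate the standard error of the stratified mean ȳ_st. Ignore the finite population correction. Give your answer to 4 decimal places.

V̂(ȳ_st) = Σ W_h² s_h²/n_h, with W_h = N_h/N and N = 5900:
  stratum A: (1500/5900)²·2.6²/225 = 0.00194197
  stratum B: (1800/5900)²·0.6²/69 = 0.000485618
  stratum C: (2600/5900)²·0.7²/376 = 0.000253076
V̂(ȳ_st) = 0.00268066
SE(ȳ_st) = √0.00268066 = 0.0517751

SE(ȳ_st) ≈ 0.0518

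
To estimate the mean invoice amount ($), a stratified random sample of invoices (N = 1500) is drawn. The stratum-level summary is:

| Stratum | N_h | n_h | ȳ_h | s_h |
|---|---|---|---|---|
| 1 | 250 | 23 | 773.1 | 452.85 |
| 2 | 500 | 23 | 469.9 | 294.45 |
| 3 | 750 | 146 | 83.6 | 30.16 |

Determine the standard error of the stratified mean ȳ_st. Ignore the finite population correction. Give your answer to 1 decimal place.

SE(ȳ_st) ≈ 25.8

V̂(ȳ_st) = Σ W_h² s_h²/n_h, with W_h = N_h/N and N = 1500:
  stratum 1: (250/1500)²·452.85²/23 = 247.673
  stratum 2: (500/1500)²·294.45²/23 = 418.844
  stratum 3: (750/1500)²·30.16²/146 = 1.55758
V̂(ȳ_st) = 668.075
SE(ȳ_st) = √668.075 = 25.8471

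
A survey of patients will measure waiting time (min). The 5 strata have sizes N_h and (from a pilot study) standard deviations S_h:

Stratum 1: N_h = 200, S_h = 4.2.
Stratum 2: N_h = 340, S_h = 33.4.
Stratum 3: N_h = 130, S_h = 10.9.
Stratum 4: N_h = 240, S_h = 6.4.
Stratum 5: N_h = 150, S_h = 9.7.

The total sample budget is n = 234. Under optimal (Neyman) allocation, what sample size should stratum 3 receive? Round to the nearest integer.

Neyman allocation: n_h = n · N_h S_h / Σ N_i S_i, with n = 234.
  stratum 1: N_h·S_h = 200·4.2 = 840.00
  stratum 2: N_h·S_h = 340·33.4 = 11356.00
  stratum 3: N_h·S_h = 130·10.9 = 1417.00
  stratum 4: N_h·S_h = 240·6.4 = 1536.00
  stratum 5: N_h·S_h = 150·9.7 = 1455.00
Σ N_h S_h = 16604.00
n for stratum 3 = 234·1417.00/16604.00 = 19.970 → 20

20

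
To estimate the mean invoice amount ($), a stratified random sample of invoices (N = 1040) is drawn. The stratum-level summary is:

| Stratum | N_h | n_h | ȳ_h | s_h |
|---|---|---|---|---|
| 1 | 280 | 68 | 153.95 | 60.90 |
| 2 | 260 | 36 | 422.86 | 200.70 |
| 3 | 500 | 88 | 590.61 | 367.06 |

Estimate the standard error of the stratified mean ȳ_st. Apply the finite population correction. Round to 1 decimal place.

SE(ȳ_st) ≈ 18.8

V̂(ȳ_st) = Σ W_h² (1 − n_h/N_h) s_h²/n_h, with W_h = N_h/N and N = 1040:
  stratum 1: (280/1040)²·(1 − 68/280)·60.90²/68 = 2.99332
  stratum 2: (260/1040)²·(1 − 36/260)·200.70²/36 = 60.2486
  stratum 3: (500/1040)²·(1 − 88/500)·367.06²/88 = 291.603
V̂(ȳ_st) = 354.845
SE(ȳ_st) = √354.845 = 18.8373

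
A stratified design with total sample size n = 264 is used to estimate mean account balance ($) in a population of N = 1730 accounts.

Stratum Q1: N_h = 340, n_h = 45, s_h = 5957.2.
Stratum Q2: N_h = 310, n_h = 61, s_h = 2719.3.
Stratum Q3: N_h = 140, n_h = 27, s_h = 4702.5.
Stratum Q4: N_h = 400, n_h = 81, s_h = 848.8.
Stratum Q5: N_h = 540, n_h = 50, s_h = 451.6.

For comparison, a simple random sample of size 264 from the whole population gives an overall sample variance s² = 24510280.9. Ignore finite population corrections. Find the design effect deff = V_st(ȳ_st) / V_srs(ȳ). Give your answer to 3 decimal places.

V̂(ȳ_st) = Σ W_h² s_h²/n_h, with W_h = N_h/N and N = 1730:
  stratum Q1: (340/1730)²·5957.2²/45 = 30460.5
  stratum Q2: (310/1730)²·2719.3²/61 = 3892.38
  stratum Q3: (140/1730)²·4702.5²/27 = 5363.62
  stratum Q4: (400/1730)²·848.8²/81 = 475.503
  stratum Q5: (540/1730)²·451.6²/50 = 397.405
V_st = 40589.4
V_srs = s²/n = 24510280.9/264 = 92842
deff = V_st / V_srs = 40589.4/92842 = 0.4372

deff ≈ 0.437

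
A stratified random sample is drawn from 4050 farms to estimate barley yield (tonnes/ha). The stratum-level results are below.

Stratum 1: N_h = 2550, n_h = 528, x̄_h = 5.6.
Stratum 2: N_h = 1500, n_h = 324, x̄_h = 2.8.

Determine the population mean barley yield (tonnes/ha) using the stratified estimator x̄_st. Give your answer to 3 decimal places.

N = Σ N_h = 4050. Stratum weights W_h = N_h/N.
x̄_st = (2550·5.6 + 1500·2.8) / 4050 = 4.56296

x̄_st ≈ 4.563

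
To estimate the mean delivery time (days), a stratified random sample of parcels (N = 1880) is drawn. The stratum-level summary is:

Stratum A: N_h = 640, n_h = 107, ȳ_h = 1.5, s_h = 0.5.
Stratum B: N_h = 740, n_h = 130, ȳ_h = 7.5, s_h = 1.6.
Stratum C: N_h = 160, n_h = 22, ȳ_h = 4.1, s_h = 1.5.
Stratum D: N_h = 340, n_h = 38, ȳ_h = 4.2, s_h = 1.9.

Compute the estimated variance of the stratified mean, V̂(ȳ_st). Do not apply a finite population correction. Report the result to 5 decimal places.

V̂(ȳ_st) ≈ 0.00717

V̂(ȳ_st) = Σ W_h² s_h²/n_h, with W_h = N_h/N and N = 1880:
  stratum A: (640/1880)²·0.5²/107 = 0.00027077
  stratum B: (740/1880)²·1.6²/130 = 0.00305102
  stratum C: (160/1880)²·1.5²/22 = 0.000740771
  stratum D: (340/1880)²·1.9²/38 = 0.00310718
V̂(ȳ_st) = 0.00716973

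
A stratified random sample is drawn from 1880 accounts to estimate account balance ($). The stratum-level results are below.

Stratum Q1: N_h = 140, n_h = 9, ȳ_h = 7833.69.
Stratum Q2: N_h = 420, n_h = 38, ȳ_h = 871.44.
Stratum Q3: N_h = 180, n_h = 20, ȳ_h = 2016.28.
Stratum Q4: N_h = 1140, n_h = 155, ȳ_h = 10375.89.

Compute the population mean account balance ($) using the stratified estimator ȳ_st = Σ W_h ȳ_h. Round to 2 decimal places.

ȳ_st ≈ 7262.85

N = Σ N_h = 1880. Stratum weights W_h = N_h/N.
ȳ_st = (140·7833.69 + 420·871.44 + 180·2016.28 + 1140·10375.89) / 1880 = 7262.8545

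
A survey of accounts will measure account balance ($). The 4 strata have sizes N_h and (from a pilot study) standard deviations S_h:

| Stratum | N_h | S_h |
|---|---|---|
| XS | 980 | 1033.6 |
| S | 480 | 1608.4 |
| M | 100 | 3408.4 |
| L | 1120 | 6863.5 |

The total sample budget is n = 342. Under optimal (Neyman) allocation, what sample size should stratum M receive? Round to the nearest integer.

12

Neyman allocation: n_h = n · N_h S_h / Σ N_i S_i, with n = 342.
  stratum XS: N_h·S_h = 980·1033.6 = 1012928.00
  stratum S: N_h·S_h = 480·1608.4 = 772032.00
  stratum M: N_h·S_h = 100·3408.4 = 340840.00
  stratum L: N_h·S_h = 1120·6863.5 = 7687120.00
Σ N_h S_h = 9812920.00
n for stratum M = 342·340840.00/9812920.00 = 11.879 → 12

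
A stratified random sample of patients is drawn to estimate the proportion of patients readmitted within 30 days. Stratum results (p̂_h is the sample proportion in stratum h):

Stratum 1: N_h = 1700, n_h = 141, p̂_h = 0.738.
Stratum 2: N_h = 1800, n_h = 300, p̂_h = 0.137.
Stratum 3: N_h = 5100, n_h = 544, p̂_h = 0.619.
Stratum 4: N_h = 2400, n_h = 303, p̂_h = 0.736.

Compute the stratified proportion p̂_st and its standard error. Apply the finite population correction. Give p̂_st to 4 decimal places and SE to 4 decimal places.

N = 11000; stratum weights W_h = N_h/N.
p̂_st = Σ W_h p̂_h = (1700·0.738 + 1800·0.137 + 5100·0.619 + 2400·0.736)/11000 = 0.58405
V̂(p̂_st) = Σ W_h² (1 − n_h/N_h) p̂_h(1−p̂_h)/(n_h−1):
  stratum 1: (1700/11000)²·(1 − 141/1700)·0.738·0.262/140 = 3.0251e-05
  stratum 2: (1800/11000)²·(1 − 300/1800)·0.137·0.863/299 = 8.82345e-06
  stratum 3: (5100/11000)²·(1 − 544/5100)·0.619·0.381/543 = 8.34035e-05
  stratum 4: (2400/11000)²·(1 − 303/2400)·0.736·0.264/302 = 2.67608e-05
V̂(p̂_st) = 0.000149239; SE = √V̂ = 0.0122163

p̂_st ≈ 0.5840, SE ≈ 0.0122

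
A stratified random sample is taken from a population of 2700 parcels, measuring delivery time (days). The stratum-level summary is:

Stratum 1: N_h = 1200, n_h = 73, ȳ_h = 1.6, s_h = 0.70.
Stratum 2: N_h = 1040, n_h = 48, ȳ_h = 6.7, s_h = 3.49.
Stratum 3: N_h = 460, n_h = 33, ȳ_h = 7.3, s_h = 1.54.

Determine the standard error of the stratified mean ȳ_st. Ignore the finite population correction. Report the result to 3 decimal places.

SE(ȳ_st) ≈ 0.203

V̂(ȳ_st) = Σ W_h² s_h²/n_h, with W_h = N_h/N and N = 2700:
  stratum 1: (1200/2700)²·0.70²/73 = 0.00132589
  stratum 2: (1040/2700)²·3.49²/48 = 0.0376486
  stratum 3: (460/2700)²·1.54²/33 = 0.00208601
V̂(ȳ_st) = 0.0410605
SE(ȳ_st) = √0.0410605 = 0.202634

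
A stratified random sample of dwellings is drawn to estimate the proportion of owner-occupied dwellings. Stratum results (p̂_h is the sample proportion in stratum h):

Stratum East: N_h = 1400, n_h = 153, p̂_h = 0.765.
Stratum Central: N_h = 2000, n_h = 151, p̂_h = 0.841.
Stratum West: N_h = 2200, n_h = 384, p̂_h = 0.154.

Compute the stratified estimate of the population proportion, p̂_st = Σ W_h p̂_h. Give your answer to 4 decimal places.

N = 5600; stratum weights W_h = N_h/N.
p̂_st = Σ W_h p̂_h = (1400·0.765 + 2000·0.841 + 2200·0.154)/5600 = 0.55211

p̂_st ≈ 0.5521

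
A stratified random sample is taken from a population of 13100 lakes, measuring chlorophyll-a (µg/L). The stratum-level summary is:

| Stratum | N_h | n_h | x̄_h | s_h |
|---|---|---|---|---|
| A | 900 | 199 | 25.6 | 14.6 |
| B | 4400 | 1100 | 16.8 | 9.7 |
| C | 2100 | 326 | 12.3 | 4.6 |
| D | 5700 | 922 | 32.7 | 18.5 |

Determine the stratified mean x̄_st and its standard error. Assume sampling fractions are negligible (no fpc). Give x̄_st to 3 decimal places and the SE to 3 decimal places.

x̄_st = Σ W_h x̄_h = (900·25.6 + 4400·16.8 + 2100·12.3 + 5700·32.7)/13100 = 23.60153
V̂(x̄_st) = Σ W_h² s_h²/n_h, with W_h = N_h/N and N = 13100:
  stratum A: (900/13100)²·14.6²/199 = 0.00505586
  stratum B: (4400/13100)²·9.7²/1100 = 0.00964969
  stratum C: (2100/13100)²·4.6²/326 = 0.00166799
  stratum D: (5700/13100)²·18.5²/922 = 0.070278
V̂(x̄_st) = 0.0866516
SE(x̄_st) = √0.0866516 = 0.294366

x̄_st ≈ 23.602, SE ≈ 0.294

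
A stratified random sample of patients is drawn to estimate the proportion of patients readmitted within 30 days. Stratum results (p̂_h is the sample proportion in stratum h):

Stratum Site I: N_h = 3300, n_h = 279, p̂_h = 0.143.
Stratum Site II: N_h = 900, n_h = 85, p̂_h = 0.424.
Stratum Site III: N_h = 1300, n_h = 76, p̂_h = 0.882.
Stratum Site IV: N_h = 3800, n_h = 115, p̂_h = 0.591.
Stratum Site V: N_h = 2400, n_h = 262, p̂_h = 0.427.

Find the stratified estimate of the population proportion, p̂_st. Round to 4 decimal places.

N = 11700; stratum weights W_h = N_h/N.
p̂_st = Σ W_h p̂_h = (3300·0.143 + 900·0.424 + 1300·0.882 + 3800·0.591 + 2400·0.427)/11700 = 0.45049

p̂_st ≈ 0.4505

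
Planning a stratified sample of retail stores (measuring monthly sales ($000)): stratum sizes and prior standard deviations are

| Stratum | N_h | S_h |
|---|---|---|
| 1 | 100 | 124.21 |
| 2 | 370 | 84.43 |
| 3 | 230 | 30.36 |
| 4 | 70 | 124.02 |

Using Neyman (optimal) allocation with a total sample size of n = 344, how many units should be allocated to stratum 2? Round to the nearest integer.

Neyman allocation: n_h = n · N_h S_h / Σ N_i S_i, with n = 344.
  stratum 1: N_h·S_h = 100·124.21 = 12421.00
  stratum 2: N_h·S_h = 370·84.43 = 31239.10
  stratum 3: N_h·S_h = 230·30.36 = 6982.80
  stratum 4: N_h·S_h = 70·124.02 = 8681.40
Σ N_h S_h = 59324.30
n for stratum 2 = 344·31239.10/59324.30 = 181.144 → 181

181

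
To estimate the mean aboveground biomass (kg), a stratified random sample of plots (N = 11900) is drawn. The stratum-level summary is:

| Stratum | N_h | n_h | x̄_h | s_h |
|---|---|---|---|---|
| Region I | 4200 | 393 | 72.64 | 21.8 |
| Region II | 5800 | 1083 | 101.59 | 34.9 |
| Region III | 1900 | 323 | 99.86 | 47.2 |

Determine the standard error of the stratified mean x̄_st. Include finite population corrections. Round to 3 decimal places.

SE(x̄_st) ≈ 0.707

V̂(x̄_st) = Σ W_h² (1 − n_h/N_h) s_h²/n_h, with W_h = N_h/N and N = 11900:
  stratum Region I: (4200/11900)²·(1 − 393/4200)·21.8²/393 = 0.13654
  stratum Region II: (5800/11900)²·(1 − 1083/5800)·34.9²/1083 = 0.217281
  stratum Region III: (1900/11900)²·(1 − 323/1900)·47.2²/323 = 0.145939
V̂(x̄_st) = 0.49976
SE(x̄_st) = √0.49976 = 0.706937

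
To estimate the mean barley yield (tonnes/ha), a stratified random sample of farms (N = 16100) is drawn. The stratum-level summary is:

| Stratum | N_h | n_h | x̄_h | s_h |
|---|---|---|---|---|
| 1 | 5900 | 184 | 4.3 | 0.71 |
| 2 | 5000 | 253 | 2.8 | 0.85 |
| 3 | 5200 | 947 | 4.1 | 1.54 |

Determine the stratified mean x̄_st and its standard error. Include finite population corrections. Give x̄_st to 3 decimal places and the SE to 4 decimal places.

x̄_st = Σ W_h x̄_h = (5900·4.3 + 5000·2.8 + 5200·4.1)/16100 = 3.76957
V̂(x̄_st) = Σ W_h² (1 − n_h/N_h) s_h²/n_h, with W_h = N_h/N and N = 16100:
  stratum 1: (5900/16100)²·(1 − 184/5900)·0.71²/184 = 0.000356444
  stratum 2: (5000/16100)²·(1 − 253/5000)·0.85²/253 = 0.00026149
  stratum 3: (5200/16100)²·(1 − 947/5200)·1.54²/947 = 0.000213667
V̂(x̄_st) = 0.000831601
SE(x̄_st) = √0.000831601 = 0.0288375

x̄_st ≈ 3.770, SE ≈ 0.0288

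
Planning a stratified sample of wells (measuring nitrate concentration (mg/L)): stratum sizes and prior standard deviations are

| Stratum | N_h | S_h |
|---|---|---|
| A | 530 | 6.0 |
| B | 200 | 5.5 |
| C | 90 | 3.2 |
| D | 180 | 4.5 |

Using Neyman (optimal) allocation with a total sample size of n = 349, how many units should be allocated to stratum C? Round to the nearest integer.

19

Neyman allocation: n_h = n · N_h S_h / Σ N_i S_i, with n = 349.
  stratum A: N_h·S_h = 530·6.0 = 3180.00
  stratum B: N_h·S_h = 200·5.5 = 1100.00
  stratum C: N_h·S_h = 90·3.2 = 288.00
  stratum D: N_h·S_h = 180·4.5 = 810.00
Σ N_h S_h = 5378.00
n for stratum C = 349·288.00/5378.00 = 18.689 → 19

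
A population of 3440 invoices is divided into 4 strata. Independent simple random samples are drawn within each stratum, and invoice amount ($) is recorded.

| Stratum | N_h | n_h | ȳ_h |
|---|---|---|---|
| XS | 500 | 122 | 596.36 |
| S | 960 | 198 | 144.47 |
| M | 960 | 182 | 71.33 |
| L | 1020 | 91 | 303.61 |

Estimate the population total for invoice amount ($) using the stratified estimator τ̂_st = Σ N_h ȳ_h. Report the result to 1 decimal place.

τ̂_st = Σ N_h ȳ_h = 500·596.36 + 960·144.47 + 960·71.33 + 1020·303.61 = 815030.2

τ̂_st ≈ 815030.2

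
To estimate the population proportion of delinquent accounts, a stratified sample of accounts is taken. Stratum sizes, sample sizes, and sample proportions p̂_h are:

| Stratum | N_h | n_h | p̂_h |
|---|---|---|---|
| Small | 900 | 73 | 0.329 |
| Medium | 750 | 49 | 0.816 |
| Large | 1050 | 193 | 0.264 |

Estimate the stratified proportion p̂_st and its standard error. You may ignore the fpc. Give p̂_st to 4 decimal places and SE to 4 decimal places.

N = 2700; stratum weights W_h = N_h/N.
p̂_st = Σ W_h p̂_h = (900·0.329 + 750·0.816 + 1050·0.264)/2700 = 0.43900
V̂(p̂_st) = Σ W_h² p̂_h(1−p̂_h)/(n_h−1):
  stratum Small: (900/2700)²·0.329·0.671/72 = 0.000340677
  stratum Medium: (750/2700)²·0.816·0.184/48 = 0.000241358
  stratum Large: (1050/2700)²·0.264·0.736/192 = 0.000153049
V̂(p̂_st) = 0.000735085; SE = √V̂ = 0.0271124

p̂_st ≈ 0.4390, SE ≈ 0.0271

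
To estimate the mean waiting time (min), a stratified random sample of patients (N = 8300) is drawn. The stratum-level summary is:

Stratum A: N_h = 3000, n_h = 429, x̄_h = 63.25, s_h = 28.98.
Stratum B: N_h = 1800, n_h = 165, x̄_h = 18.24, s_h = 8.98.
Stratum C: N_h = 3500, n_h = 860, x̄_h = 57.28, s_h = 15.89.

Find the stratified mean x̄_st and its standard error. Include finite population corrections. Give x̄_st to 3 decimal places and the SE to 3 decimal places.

x̄_st = Σ W_h x̄_h = (3000·63.25 + 1800·18.24 + 3500·57.28)/8300 = 50.97133
V̂(x̄_st) = Σ W_h² (1 − n_h/N_h) s_h²/n_h, with W_h = N_h/N and N = 8300:
  stratum A: (3000/8300)²·(1 − 429/3000)·28.98²/429 = 0.219183
  stratum B: (1800/8300)²·(1 − 165/1800)·8.98²/165 = 0.0208787
  stratum C: (3500/8300)²·(1 − 860/3500)·15.89²/860 = 0.039379
V̂(x̄_st) = 0.279441
SE(x̄_st) = √0.279441 = 0.528621

x̄_st ≈ 50.971, SE ≈ 0.529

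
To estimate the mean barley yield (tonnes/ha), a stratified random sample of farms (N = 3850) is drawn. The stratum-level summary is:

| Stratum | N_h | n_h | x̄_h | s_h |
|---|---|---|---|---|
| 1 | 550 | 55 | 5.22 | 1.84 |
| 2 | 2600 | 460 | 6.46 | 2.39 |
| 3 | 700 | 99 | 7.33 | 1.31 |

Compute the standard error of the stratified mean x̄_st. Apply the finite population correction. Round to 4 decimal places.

V̂(x̄_st) = Σ W_h² (1 − n_h/N_h) s_h²/n_h, with W_h = N_h/N and N = 3850:
  stratum 1: (550/3850)²·(1 − 55/550)·1.84²/55 = 0.00113063
  stratum 2: (2600/3850)²·(1 − 460/2600)·2.39²/460 = 0.00466126
  stratum 3: (700/3850)²·(1 − 99/700)·1.31²/99 = 0.000491992
V̂(x̄_st) = 0.00628388
SE(x̄_st) = √0.00628388 = 0.0792709

SE(x̄_st) ≈ 0.0793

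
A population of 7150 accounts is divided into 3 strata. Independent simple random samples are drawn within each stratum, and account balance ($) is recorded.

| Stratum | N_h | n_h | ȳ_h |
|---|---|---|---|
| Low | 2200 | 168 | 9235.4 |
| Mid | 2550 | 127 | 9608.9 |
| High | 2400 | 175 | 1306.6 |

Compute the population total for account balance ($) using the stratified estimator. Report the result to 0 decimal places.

τ̂_st = Σ N_h ȳ_h = 2200·9235.4 + 2550·9608.9 + 2400·1306.6 = 47956415

τ̂_st ≈ 47956415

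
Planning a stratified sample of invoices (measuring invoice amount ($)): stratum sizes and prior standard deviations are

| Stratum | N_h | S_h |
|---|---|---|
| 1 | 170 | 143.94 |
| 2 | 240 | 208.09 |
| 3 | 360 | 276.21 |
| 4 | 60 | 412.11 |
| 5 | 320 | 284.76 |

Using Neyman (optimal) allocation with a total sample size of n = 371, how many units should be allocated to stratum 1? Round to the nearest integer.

31

Neyman allocation: n_h = n · N_h S_h / Σ N_i S_i, with n = 371.
  stratum 1: N_h·S_h = 170·143.94 = 24469.80
  stratum 2: N_h·S_h = 240·208.09 = 49941.60
  stratum 3: N_h·S_h = 360·276.21 = 99435.60
  stratum 4: N_h·S_h = 60·412.11 = 24726.60
  stratum 5: N_h·S_h = 320·284.76 = 91123.20
Σ N_h S_h = 289696.80
n for stratum 1 = 371·24469.80/289696.80 = 31.337 → 31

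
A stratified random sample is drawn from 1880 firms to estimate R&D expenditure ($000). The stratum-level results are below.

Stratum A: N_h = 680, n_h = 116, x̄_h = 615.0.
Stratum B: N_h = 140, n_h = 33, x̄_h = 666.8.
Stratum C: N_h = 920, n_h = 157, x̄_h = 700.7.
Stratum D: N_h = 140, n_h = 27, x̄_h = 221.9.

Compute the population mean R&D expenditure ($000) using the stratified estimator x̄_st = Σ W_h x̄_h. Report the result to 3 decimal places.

N = Σ N_h = 1880. Stratum weights W_h = N_h/N.
x̄_st = (680·615.0 + 140·666.8 + 920·700.7 + 140·221.9) / 1880 = 631.52234

x̄_st ≈ 631.522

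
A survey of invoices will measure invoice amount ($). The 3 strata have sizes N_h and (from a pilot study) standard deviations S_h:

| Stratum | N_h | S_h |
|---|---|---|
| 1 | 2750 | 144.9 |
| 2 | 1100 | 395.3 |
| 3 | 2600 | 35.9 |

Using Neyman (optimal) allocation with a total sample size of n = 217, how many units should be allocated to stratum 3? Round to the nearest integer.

Neyman allocation: n_h = n · N_h S_h / Σ N_i S_i, with n = 217.
  stratum 1: N_h·S_h = 2750·144.9 = 398475.00
  stratum 2: N_h·S_h = 1100·395.3 = 434830.00
  stratum 3: N_h·S_h = 2600·35.9 = 93340.00
Σ N_h S_h = 926645.00
n for stratum 3 = 217·93340.00/926645.00 = 21.858 → 22

22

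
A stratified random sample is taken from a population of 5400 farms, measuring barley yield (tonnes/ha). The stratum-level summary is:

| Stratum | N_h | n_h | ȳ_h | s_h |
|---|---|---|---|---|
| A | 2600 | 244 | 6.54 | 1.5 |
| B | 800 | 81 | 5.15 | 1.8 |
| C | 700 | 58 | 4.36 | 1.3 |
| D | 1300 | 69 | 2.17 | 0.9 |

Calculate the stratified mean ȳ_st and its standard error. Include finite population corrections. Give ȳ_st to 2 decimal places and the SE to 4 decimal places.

ȳ_st = Σ W_h ȳ_h = (2600·6.54 + 800·5.15 + 700·4.36 + 1300·2.17)/5400 = 4.99944
V̂(ȳ_st) = Σ W_h² (1 − n_h/N_h) s_h²/n_h, with W_h = N_h/N and N = 5400:
  stratum A: (2600/5400)²·(1 − 244/2600)·1.5²/244 = 0.00193711
  stratum B: (800/5400)²·(1 − 81/800)·1.8²/81 = 0.000789026
  stratum C: (700/5400)²·(1 − 58/700)·1.3²/58 = 0.00044906
  stratum D: (1300/5400)²·(1 − 69/1300)·0.9²/69 = 0.000644243
V̂(ȳ_st) = 0.00381944
SE(ȳ_st) = √0.00381944 = 0.0618016

ȳ_st ≈ 5.00, SE ≈ 0.0618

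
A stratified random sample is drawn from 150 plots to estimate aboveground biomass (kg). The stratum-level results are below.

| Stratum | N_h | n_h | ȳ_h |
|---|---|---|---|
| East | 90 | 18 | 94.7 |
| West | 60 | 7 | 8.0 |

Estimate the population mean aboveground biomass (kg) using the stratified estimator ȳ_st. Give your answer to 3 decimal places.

ȳ_st ≈ 60.020

N = Σ N_h = 150. Stratum weights W_h = N_h/N.
ȳ_st = (90·94.7 + 60·8.0) / 150 = 60.02000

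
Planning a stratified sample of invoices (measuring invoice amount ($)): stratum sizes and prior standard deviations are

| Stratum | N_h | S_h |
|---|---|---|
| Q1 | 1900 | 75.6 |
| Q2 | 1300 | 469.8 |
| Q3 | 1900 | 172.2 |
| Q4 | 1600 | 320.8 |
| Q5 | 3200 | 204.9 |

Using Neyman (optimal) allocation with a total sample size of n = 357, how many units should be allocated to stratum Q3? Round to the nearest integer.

52

Neyman allocation: n_h = n · N_h S_h / Σ N_i S_i, with n = 357.
  stratum Q1: N_h·S_h = 1900·75.6 = 143640.00
  stratum Q2: N_h·S_h = 1300·469.8 = 610740.00
  stratum Q3: N_h·S_h = 1900·172.2 = 327180.00
  stratum Q4: N_h·S_h = 1600·320.8 = 513280.00
  stratum Q5: N_h·S_h = 3200·204.9 = 655680.00
Σ N_h S_h = 2250520.00
n for stratum Q3 = 357·327180.00/2250520.00 = 51.901 → 52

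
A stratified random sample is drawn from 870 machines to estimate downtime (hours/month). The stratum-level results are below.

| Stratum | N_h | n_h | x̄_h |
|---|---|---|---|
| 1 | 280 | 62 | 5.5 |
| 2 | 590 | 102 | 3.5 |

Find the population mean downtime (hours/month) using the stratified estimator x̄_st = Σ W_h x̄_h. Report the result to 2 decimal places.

N = Σ N_h = 870. Stratum weights W_h = N_h/N.
x̄_st = (280·5.5 + 590·3.5) / 870 = 4.1437

x̄_st ≈ 4.14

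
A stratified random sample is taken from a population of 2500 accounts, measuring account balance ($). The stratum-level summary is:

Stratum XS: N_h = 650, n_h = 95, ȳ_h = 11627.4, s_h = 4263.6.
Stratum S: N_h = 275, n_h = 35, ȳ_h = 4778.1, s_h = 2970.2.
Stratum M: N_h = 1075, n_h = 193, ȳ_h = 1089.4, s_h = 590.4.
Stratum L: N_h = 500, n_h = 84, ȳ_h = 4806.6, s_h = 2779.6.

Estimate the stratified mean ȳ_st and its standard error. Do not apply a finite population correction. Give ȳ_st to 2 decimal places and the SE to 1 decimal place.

ȳ_st ≈ 4978.48, SE ≈ 141.4

ȳ_st = Σ W_h ȳ_h = (650·11627.4 + 275·4778.1 + 1075·1089.4 + 500·4806.6)/2500 = 4978.47700
V̂(ȳ_st) = Σ W_h² s_h²/n_h, with W_h = N_h/N and N = 2500:
  stratum XS: (650/2500)²·4263.6²/95 = 12935.3
  stratum S: (275/2500)²·2970.2²/35 = 3049.92
  stratum M: (1075/2500)²·590.4²/193 = 333.943
  stratum L: (500/2500)²·2779.6²/84 = 3679.13
V̂(ȳ_st) = 19998.3
SE(ȳ_st) = √19998.3 = 141.415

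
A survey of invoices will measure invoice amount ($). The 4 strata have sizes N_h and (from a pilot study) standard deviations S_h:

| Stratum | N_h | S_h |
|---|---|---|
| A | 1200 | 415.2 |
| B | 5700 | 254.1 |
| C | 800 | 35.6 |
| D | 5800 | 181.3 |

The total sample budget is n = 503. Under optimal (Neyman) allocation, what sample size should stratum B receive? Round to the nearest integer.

Neyman allocation: n_h = n · N_h S_h / Σ N_i S_i, with n = 503.
  stratum A: N_h·S_h = 1200·415.2 = 498240.00
  stratum B: N_h·S_h = 5700·254.1 = 1448370.00
  stratum C: N_h·S_h = 800·35.6 = 28480.00
  stratum D: N_h·S_h = 5800·181.3 = 1051540.00
Σ N_h S_h = 3026630.00
n for stratum B = 503·1448370.00/3026630.00 = 240.707 → 241

241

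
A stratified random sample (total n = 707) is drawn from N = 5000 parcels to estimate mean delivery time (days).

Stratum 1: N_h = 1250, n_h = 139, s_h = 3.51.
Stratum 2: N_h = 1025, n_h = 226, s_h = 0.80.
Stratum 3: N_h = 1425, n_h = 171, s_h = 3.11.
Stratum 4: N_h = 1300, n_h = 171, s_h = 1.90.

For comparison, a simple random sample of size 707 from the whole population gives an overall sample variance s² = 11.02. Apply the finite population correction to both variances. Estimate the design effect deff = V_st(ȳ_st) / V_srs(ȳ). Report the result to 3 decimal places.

V̂(ȳ_st) = Σ W_h² (1 − n_h/N_h) s_h²/n_h, with W_h = N_h/N and N = 5000:
  stratum 1: (1250/5000)²·(1 − 139/1250)·3.51²/139 = 0.00492361
  stratum 2: (1025/5000)²·(1 − 226/1025)·0.80²/226 = 9.27688e-05
  stratum 3: (1425/5000)²·(1 − 171/1425)·3.11²/171 = 0.00404294
  stratum 4: (1300/5000)²·(1 − 171/1300)·1.90²/171 = 0.00123939
V_st = 0.0102987
V_srs = (1 − 707/5000)·11.02/707 = 0.013383
deff = V_st / V_srs = 0.0102987/0.013383 = 0.7695

deff ≈ 0.770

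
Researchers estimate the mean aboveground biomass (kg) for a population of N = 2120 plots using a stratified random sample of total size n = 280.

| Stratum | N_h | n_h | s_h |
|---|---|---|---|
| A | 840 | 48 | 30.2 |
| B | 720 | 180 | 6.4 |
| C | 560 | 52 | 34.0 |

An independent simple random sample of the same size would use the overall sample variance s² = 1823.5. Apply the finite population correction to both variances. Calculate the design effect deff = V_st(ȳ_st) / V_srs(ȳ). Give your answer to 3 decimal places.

V̂(ȳ_st) = Σ W_h² (1 − n_h/N_h) s_h²/n_h, with W_h = N_h/N and N = 2120:
  stratum A: (840/2120)²·(1 − 48/840)·30.2²/48 = 2.81258
  stratum B: (720/2120)²·(1 − 180/720)·6.4²/180 = 0.0196853
  stratum C: (560/2120)²·(1 − 52/560)·34.0²/52 = 1.40713
V_st = 4.2394
V_srs = (1 − 280/2120)·1823.5/280 = 5.65236
deff = V_st / V_srs = 4.2394/5.65236 = 0.7500

deff ≈ 0.750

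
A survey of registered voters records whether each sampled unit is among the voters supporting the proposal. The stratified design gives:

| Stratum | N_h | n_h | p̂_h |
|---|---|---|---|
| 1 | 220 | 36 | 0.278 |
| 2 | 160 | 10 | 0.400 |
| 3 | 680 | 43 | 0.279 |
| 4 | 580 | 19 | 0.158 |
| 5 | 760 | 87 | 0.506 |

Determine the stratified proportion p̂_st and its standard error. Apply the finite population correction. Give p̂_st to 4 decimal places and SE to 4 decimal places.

p̂_st ≈ 0.3296, SE ≈ 0.0345

N = 2400; stratum weights W_h = N_h/N.
p̂_st = Σ W_h p̂_h = (220·0.278 + 160·0.400 + 680·0.279 + 580·0.158 + 760·0.506)/2400 = 0.32962
V̂(p̂_st) = Σ W_h² (1 − n_h/N_h) p̂_h(1−p̂_h)/(n_h−1):
  stratum 1: (220/2400)²·(1 − 36/220)·0.278·0.722/35 = 4.03025e-05
  stratum 2: (160/2400)²·(1 − 10/160)·0.400·0.600/9 = 0.000111111
  stratum 3: (680/2400)²·(1 − 43/680)·0.279·0.721/42 = 0.000360177
  stratum 4: (580/2400)²·(1 − 19/580)·0.158·0.842/18 = 0.000417508
  stratum 5: (760/2400)²·(1 − 87/760)·0.506·0.494/86 = 0.000258098
V̂(p̂_st) = 0.0011872; SE = √V̂ = 0.0344557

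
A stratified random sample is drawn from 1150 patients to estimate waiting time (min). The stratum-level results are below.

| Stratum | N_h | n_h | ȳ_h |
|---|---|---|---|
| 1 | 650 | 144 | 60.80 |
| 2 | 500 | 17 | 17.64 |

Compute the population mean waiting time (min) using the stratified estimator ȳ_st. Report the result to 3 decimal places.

N = Σ N_h = 1150. Stratum weights W_h = N_h/N.
ȳ_st = (650·60.80 + 500·17.64) / 1150 = 42.03478

ȳ_st ≈ 42.035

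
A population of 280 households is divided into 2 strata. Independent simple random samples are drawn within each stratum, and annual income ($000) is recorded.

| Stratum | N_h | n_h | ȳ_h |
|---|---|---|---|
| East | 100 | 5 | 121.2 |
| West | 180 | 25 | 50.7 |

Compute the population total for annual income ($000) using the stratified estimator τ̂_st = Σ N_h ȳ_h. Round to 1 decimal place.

τ̂_st ≈ 21246.0

τ̂_st = Σ N_h ȳ_h = 100·121.2 + 180·50.7 = 21246.0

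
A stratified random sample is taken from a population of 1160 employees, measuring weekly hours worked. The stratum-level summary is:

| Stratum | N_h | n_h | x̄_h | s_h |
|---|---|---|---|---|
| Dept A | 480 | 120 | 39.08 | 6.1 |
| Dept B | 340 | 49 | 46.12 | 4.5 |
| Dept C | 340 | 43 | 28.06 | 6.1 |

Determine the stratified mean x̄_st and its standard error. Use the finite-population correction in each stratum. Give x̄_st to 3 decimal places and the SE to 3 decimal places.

x̄_st ≈ 37.913, SE ≈ 0.368

x̄_st = Σ W_h x̄_h = (480·39.08 + 340·46.12 + 340·28.06)/1160 = 37.91345
V̂(x̄_st) = Σ W_h² (1 − n_h/N_h) s_h²/n_h, with W_h = N_h/N and N = 1160:
  stratum Dept A: (480/1160)²·(1 − 120/480)·6.1²/120 = 0.0398205
  stratum Dept B: (340/1160)²·(1 − 49/340)·4.5²/49 = 0.0303868
  stratum Dept C: (340/1160)²·(1 − 43/340)·6.1²/43 = 0.0649397
V̂(x̄_st) = 0.135147
SE(x̄_st) = √0.135147 = 0.367623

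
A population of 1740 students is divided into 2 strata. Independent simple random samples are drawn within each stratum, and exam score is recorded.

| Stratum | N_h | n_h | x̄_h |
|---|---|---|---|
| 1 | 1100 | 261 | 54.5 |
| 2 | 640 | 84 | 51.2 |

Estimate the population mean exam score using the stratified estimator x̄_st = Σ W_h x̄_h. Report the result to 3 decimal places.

x̄_st ≈ 53.286

N = Σ N_h = 1740. Stratum weights W_h = N_h/N.
x̄_st = (1100·54.5 + 640·51.2) / 1740 = 53.28621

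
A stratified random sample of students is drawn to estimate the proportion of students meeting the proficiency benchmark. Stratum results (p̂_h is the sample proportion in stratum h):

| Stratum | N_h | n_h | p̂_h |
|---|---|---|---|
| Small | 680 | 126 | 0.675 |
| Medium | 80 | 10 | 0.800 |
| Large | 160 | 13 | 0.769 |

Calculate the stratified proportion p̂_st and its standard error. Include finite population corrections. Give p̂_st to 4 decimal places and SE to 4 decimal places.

p̂_st ≈ 0.7022, SE ≈ 0.0362

N = 920; stratum weights W_h = N_h/N.
p̂_st = Σ W_h p̂_h = (680·0.675 + 80·0.800 + 160·0.769)/920 = 0.70222
V̂(p̂_st) = Σ W_h² (1 − n_h/N_h) p̂_h(1−p̂_h)/(n_h−1):
  stratum Small: (680/920)²·(1 − 126/680)·0.675·0.325/125 = 0.000781124
  stratum Medium: (80/920)²·(1 − 10/80)·0.800·0.200/9 = 0.000117622
  stratum Large: (160/920)²·(1 − 13/160)·0.769·0.231/12 = 0.000411357
V̂(p̂_st) = 0.0013101; SE = √V̂ = 0.0361954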